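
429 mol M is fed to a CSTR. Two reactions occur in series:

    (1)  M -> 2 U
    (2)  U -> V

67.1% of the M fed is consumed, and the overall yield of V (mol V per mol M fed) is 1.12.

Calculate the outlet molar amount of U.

Conversion of M: M consumed = 1ξ₁ = 0.671 × 429 → ξ₁ = 287.9 mol.
Yield of V: 1ξ₂ / 429 = 1.12 → ξ₂ = 480.5 mol.
Outlet amounts (n = n₀ + Σ ν·ξ):
  M: 429 − 1(287.9) = 141.1
  U: 0 + 2(287.9) − 1(480.5) = 95.24
  V: 0 + 1(480.5) = 480.5

95.2 mol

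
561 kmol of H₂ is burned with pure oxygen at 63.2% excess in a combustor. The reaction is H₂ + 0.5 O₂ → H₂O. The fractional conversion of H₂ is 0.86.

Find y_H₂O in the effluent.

Stoichiometric O₂ = 0.5 × 561 = 280.5 kmol; O₂ fed = 280.5 × 1.632 = 457.8 kmol.
Fuel reacted = 0.86 × 561 → ξ = 482.5 kmol.
Outlet (n = n₀ + ν ξ):
  H₂: 561 − 1(482.5) = 78.54
  O₂: 457.8 − 0.5(482.5) = 216.5
  H₂O: 0 + 1(482.5) = 482.5
Total out = 777.5 kmol; y_H₂O = 482.5 / 777.5 = 0.6205.

0.62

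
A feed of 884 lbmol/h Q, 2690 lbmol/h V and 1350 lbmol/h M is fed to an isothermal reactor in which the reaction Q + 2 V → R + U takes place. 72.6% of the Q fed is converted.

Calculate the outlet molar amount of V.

1410 lbmol/h

Q reacted = 0.726 × 884 = 641.8 lbmol/h; ν_Q = −1, so ξ = 641.8/1 = 641.8 lbmol/h.
Outlet amounts (n = n₀ + ν ξ):
  Q: 884 − 1(641.8) = 242.2
  V: 2690 − 2(641.8) = 1406
  R: 0 + 1(641.8) = 641.8
  U: 0 + 1(641.8) = 641.8
  M: 1350 (inert)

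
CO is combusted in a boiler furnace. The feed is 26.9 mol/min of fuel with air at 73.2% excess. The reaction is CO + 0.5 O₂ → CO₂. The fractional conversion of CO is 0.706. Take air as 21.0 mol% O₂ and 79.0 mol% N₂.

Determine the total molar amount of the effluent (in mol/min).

128 mol/min

Stoichiometric O₂ = 0.5 × 26.9 = 13.45 mol/min; O₂ fed = 13.45 × 1.732 = 23.3 mol/min.
N₂ fed = 23.3 × 79/21 = 87.64 mol/min.
Fuel reacted = 0.706 × 26.9 → ξ = 18.99 mol/min.
Outlet (n = n₀ + ν ξ):
  CO: 26.9 − 1(18.99) = 7.909
  O₂: 23.3 − 0.5(18.99) = 13.8
  N₂: 87.64 (inert)
  CO₂: 0 + 1(18.99) = 18.99
Total out = 7.909 + 13.8 + 87.64 + 18.99 = 128.3 mol/min.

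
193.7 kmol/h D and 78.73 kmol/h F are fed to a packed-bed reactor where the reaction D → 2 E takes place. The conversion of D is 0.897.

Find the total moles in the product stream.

446 kmol/h

D reacted = 0.897 × 193.7 = 173.7 kmol/h; ν_D = −1, so ξ = 173.7/1 = 173.7 kmol/h.
Outlet amounts (n = n₀ + ν ξ):
  D: 193.7 − 1(173.7) = 19.95
  E: 0 + 2(173.7) = 347.5
  F: 78.73 (inert)
Total out = 19.95 + 347.5 + 78.73 = 446.2 kmol/h.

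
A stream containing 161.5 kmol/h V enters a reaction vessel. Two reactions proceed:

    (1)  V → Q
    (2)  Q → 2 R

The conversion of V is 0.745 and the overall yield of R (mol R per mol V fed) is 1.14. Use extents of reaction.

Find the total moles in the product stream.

254 kmol/h

Conversion of V: V consumed = 1ξ₁ = 0.745 × 161.5 → ξ₁ = 120.3 kmol/h.
Yield of R: 2ξ₂ / 161.5 = 1.14 → ξ₂ = 92.05 kmol/h.
Outlet amounts (n = n₀ + Σ ν·ξ):
  V: 161.5 − 1(120.3) = 41.18
  Q: 0 + 1(120.3) − 1(92.05) = 28.26
  R: 0 + 2(92.05) = 184.1
Total out = 41.18 + 28.26 + 184.1 = 253.6 kmol/h.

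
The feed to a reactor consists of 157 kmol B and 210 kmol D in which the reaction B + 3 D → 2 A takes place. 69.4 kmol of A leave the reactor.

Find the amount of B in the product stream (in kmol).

For A: n = n₀ + 2ξ → 69.4 = 0 + 2ξ, giving ξ = 34.7 kmol.
Outlet amounts (n = n₀ + ν ξ):
  B: 157 − 1(34.7) = 122.3
  D: 210 − 3(34.7) = 105.9
  A: 0 + 2(34.7) = 69.4

122 kmol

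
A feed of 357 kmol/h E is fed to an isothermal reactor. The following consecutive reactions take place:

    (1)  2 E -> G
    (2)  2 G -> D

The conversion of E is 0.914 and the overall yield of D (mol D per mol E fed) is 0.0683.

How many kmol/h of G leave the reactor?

Conversion of E: E consumed = 2ξ₁ = 0.914 × 357 → ξ₁ = 163.1 kmol/h.
Yield of D: 1ξ₂ / 357 = 0.0683 → ξ₂ = 24.38 kmol/h.
Outlet amounts (n = n₀ + Σ ν·ξ):
  E: 357 − 2(163.1) = 30.7
  G: 0 + 1(163.1) − 2(24.38) = 114.4
  D: 0 + 1(24.38) = 24.38

114 kmol/h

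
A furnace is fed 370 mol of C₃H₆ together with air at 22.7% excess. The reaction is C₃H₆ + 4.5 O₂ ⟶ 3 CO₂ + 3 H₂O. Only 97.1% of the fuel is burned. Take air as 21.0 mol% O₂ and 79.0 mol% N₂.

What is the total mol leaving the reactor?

Stoichiometric O₂ = 4.5 × 370 = 1665 mol; O₂ fed = 1665 × 1.227 = 2043 mol.
N₂ fed = 2043 × 79/21 = 7685 mol.
Fuel reacted = 0.971 × 370 → ξ = 359.3 mol.
Outlet (n = n₀ + ν ξ):
  C₃H₆: 370 − 1(359.3) = 10.73
  O₂: 2043 − 4.5(359.3) = 426.2
  N₂: 7685 (inert)
  CO₂: 0 + 3(359.3) = 1078
  H₂O: 0 + 3(359.3) = 1078
Total out = 10.73 + 426.2 + 7685 + 1078 + 1078 = 10280 mol.

10300 mol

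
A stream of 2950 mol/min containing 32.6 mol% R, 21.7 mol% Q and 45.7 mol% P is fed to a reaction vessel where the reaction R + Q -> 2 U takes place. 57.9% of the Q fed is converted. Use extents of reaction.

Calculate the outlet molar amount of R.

591 mol/min

Q reacted = 0.579 × 640.1 = 370.6 mol/min; ν_Q = −1, so ξ = 370.6/1 = 370.6 mol/min.
Outlet amounts (n = n₀ + ν ξ):
  R: 961.7 − 1(370.6) = 591.1
  Q: 640.1 − 1(370.6) = 269.5
  U: 0 + 2(370.6) = 741.3
  P: 1348 (inert)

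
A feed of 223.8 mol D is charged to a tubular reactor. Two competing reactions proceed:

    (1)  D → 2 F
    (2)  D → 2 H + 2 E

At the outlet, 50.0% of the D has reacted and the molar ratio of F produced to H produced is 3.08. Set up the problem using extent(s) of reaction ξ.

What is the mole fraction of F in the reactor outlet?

0.433

Conversion of D: D consumed = 0.5 × 223.8 = 111.9 mol = 1ξ₁ + 1ξ₂.
Selectivity: 2ξ₁ / (2ξ₂) = 3.08 → ξ₁ = 3.08 ξ₂.
Substitute: (1·3.08 + 1) ξ₂ = 111.9 → ξ₂ = 27.43 mol, ξ₁ = 84.47 mol.
Outlet amounts (n = n₀ + Σ ν·ξ):
  D: 223.8 − 1(84.47) − 1(27.43) = 111.9
  F: 0 + 2(84.47) = 168.9
  H: 0 + 2(27.43) = 54.85
  E: 0 + 2(27.43) = 54.85
Total out = 390.6 mol; y_F = 168.9 / 390.6 = 0.4326.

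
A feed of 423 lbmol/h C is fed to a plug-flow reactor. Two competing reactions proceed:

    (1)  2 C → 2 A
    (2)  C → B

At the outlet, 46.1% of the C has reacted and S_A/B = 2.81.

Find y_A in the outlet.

0.34

Conversion of C: C consumed = 0.461 × 423 = 195 lbmol/h = 2ξ₁ + 1ξ₂.
Selectivity: 2ξ₁ / (1ξ₂) = 2.81 → ξ₁ = 1.405 ξ₂.
Substitute: (2·1.405 + 1) ξ₂ = 195 → ξ₂ = 51.18 lbmol/h, ξ₁ = 71.91 lbmol/h.
Outlet amounts (n = n₀ + Σ ν·ξ):
  C: 423 − 2(71.91) − 1(51.18) = 228
  A: 0 + 2(71.91) = 143.8
  B: 0 + 1(51.18) = 51.18
Total out = 423 lbmol/h; y_A = 143.8 / 423 = 0.34.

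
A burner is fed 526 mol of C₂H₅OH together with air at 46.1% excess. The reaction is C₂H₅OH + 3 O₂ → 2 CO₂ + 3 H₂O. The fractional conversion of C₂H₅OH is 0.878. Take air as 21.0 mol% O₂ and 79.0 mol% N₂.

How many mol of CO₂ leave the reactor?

924 mol

Stoichiometric O₂ = 3 × 526 = 1578 mol; O₂ fed = 1578 × 1.461 = 2305 mol.
N₂ fed = 2305 × 79/21 = 8673 mol.
Fuel reacted = 0.878 × 526 → ξ = 461.8 mol.
Outlet (n = n₀ + ν ξ):
  C₂H₅OH: 526 − 1(461.8) = 64.17
  O₂: 2305 − 3(461.8) = 920
  N₂: 8673 (inert)
  CO₂: 0 + 2(461.8) = 923.7
  H₂O: 0 + 3(461.8) = 1385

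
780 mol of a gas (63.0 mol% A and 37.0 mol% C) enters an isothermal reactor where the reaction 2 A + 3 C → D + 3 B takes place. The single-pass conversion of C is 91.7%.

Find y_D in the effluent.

C reacted = 0.917 × 288.6 = 264.6 mol; ν_C = −3, so ξ = 264.6/3 = 88.22 mol.
Outlet amounts (n = n₀ + ν ξ):
  A: 491.4 − 2(88.22) = 315
  C: 288.6 − 3(88.22) = 23.95
  D: 0 + 1(88.22) = 88.22
  B: 0 + 3(88.22) = 264.6
Total out = 691.8 mol; y_D = 88.22 / 691.8 = 0.1275.

0.128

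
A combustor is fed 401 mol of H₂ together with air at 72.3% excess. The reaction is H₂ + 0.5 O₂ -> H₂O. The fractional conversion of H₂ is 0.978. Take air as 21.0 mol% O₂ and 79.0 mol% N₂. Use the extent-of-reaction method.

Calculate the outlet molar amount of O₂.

Stoichiometric O₂ = 0.5 × 401 = 200.5 mol; O₂ fed = 200.5 × 1.723 = 345.5 mol.
N₂ fed = 345.5 × 79/21 = 1300 mol.
Fuel reacted = 0.978 × 401 → ξ = 392.2 mol.
Outlet (n = n₀ + ν ξ):
  H₂: 401 − 1(392.2) = 8.822
  O₂: 345.5 − 0.5(392.2) = 149.4
  N₂: 1300 (inert)
  H₂O: 0 + 1(392.2) = 392.2

149 mol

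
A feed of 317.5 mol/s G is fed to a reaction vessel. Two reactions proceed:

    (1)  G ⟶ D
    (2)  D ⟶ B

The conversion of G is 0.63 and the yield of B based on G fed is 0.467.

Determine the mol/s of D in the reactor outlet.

Conversion of G: G consumed = 1ξ₁ = 0.63 × 317.5 → ξ₁ = 200 mol/s.
Yield of B: 1ξ₂ / 317.5 = 0.467 → ξ₂ = 148.3 mol/s.
Outlet amounts (n = n₀ + Σ ν·ξ):
  G: 317.5 − 1(200) = 117.5
  D: 0 + 1(200) − 1(148.3) = 51.75
  B: 0 + 1(148.3) = 148.3

51.8 mol/s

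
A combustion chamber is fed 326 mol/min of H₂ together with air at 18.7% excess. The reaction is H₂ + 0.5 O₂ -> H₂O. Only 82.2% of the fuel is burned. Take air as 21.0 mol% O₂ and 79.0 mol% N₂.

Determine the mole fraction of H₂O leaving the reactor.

Stoichiometric O₂ = 0.5 × 326 = 163 mol/min; O₂ fed = 163 × 1.187 = 193.5 mol/min.
N₂ fed = 193.5 × 79/21 = 727.9 mol/min.
Fuel reacted = 0.822 × 326 → ξ = 268 mol/min.
Outlet (n = n₀ + ν ξ):
  H₂: 326 − 1(268) = 58.03
  O₂: 193.5 − 0.5(268) = 59.5
  N₂: 727.9 (inert)
  H₂O: 0 + 1(268) = 268
Total out = 1113 mol/min; y_H₂O = 268 / 1113 = 0.2407.

0.241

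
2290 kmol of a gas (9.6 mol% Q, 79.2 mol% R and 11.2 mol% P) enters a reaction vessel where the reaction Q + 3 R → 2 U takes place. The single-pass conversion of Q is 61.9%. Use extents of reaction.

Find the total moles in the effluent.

2020 kmol

Q reacted = 0.619 × 219.8 = 136.1 kmol; ν_Q = −1, so ξ = 136.1/1 = 136.1 kmol.
Outlet amounts (n = n₀ + ν ξ):
  Q: 219.8 − 1(136.1) = 83.76
  R: 1814 − 3(136.1) = 1405
  U: 0 + 2(136.1) = 272.2
  P: 256.5 (inert)
Total out = 83.76 + 1405 + 272.2 + 256.5 = 2018 kmol.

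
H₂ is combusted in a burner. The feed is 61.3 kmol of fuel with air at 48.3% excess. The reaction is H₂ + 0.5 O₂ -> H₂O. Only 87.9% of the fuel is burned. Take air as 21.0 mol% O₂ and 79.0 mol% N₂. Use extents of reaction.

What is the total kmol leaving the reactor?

251 kmol

Stoichiometric O₂ = 0.5 × 61.3 = 30.65 kmol; O₂ fed = 30.65 × 1.483 = 45.45 kmol.
N₂ fed = 45.45 × 79/21 = 171 kmol.
Fuel reacted = 0.879 × 61.3 → ξ = 53.88 kmol.
Outlet (n = n₀ + ν ξ):
  H₂: 61.3 − 1(53.88) = 7.417
  O₂: 45.45 − 0.5(53.88) = 18.51
  N₂: 171 (inert)
  H₂O: 0 + 1(53.88) = 53.88
Total out = 7.417 + 18.51 + 171 + 53.88 = 250.8 kmol.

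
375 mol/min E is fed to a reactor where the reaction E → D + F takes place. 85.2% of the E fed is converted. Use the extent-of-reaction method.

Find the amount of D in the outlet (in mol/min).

320 mol/min

E reacted = 0.852 × 375 = 319.5 mol/min; ν_E = −1, so ξ = 319.5/1 = 319.5 mol/min.
Outlet amounts (n = n₀ + ν ξ):
  E: 375 − 1(319.5) = 55.5
  D: 0 + 1(319.5) = 319.5
  F: 0 + 1(319.5) = 319.5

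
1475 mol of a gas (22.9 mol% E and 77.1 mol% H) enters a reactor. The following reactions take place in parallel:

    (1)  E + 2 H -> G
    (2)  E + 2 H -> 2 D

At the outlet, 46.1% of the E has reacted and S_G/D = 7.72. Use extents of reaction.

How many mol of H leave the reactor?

826 mol

Conversion of E: E consumed = 0.461 × 337.8 = 155.7 mol = 1ξ₁ + 1ξ₂.
Selectivity: 1ξ₁ / (2ξ₂) = 7.72 → ξ₁ = 15.44 ξ₂.
Substitute: (1·15.44 + 1) ξ₂ = 155.7 → ξ₂ = 9.472 mol, ξ₁ = 146.2 mol.
Outlet amounts (n = n₀ + Σ ν·ξ):
  E: 337.8 − 1(146.2) − 1(9.472) = 182.1
  H: 1137 − 2(146.2) − 2(9.472) = 825.8
  G: 0 + 1(146.2) = 146.2
  D: 0 + 2(9.472) = 18.94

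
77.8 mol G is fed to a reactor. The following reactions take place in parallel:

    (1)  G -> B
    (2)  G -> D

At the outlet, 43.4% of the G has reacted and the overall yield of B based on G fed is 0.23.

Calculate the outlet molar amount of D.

Yield of B: 1ξ₁ / 77.8 = 0.23 → ξ₁ = 17.89 mol.
Conversion of G: 1ξ₁ + 1ξ₂ = 0.434 × 77.8 = 33.77 → ξ₂ = 15.87 mol.
Outlet amounts (n = n₀ + Σ ν·ξ):
  G: 77.8 − 1(17.89) − 1(15.87) = 44.03
  B: 0 + 1(17.89) = 17.89
  D: 0 + 1(15.87) = 15.87

15.9 mol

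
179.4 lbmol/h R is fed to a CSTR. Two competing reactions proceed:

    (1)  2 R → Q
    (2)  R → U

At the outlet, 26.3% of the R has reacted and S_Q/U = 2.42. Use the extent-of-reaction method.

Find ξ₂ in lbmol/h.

ξ₂ = 8.08 lbmol/h

Conversion of R: R consumed = 0.263 × 179.4 = 47.18 lbmol/h = 2ξ₁ + 1ξ₂.
Selectivity: 1ξ₁ / (1ξ₂) = 2.42 → ξ₁ = 2.42 ξ₂.
Substitute: (2·2.42 + 1) ξ₂ = 47.18 → ξ₂ = 8.079 lbmol/h, ξ₁ = 19.55 lbmol/h.
Outlet amounts (n = n₀ + Σ ν·ξ):
  R: 179.4 − 2(19.55) − 1(8.079) = 132.2
  Q: 0 + 1(19.55) = 19.55
  U: 0 + 1(8.079) = 8.079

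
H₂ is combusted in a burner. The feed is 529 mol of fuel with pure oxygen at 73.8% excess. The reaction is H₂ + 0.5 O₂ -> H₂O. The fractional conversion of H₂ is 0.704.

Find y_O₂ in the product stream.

Stoichiometric O₂ = 0.5 × 529 = 264.5 mol; O₂ fed = 264.5 × 1.738 = 459.7 mol.
Fuel reacted = 0.704 × 529 → ξ = 372.4 mol.
Outlet (n = n₀ + ν ξ):
  H₂: 529 − 1(372.4) = 156.6
  O₂: 459.7 − 0.5(372.4) = 273.5
  H₂O: 0 + 1(372.4) = 372.4
Total out = 802.5 mol; y_O₂ = 273.5 / 802.5 = 0.3408.

0.341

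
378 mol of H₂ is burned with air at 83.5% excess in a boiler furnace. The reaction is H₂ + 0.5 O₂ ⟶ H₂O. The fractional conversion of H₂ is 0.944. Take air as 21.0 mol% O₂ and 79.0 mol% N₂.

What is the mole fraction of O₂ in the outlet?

Stoichiometric O₂ = 0.5 × 378 = 189 mol; O₂ fed = 189 × 1.835 = 346.8 mol.
N₂ fed = 346.8 × 79/21 = 1305 mol.
Fuel reacted = 0.944 × 378 → ξ = 356.8 mol.
Outlet (n = n₀ + ν ξ):
  H₂: 378 − 1(356.8) = 21.17
  O₂: 346.8 − 0.5(356.8) = 168.4
  N₂: 1305 (inert)
  H₂O: 0 + 1(356.8) = 356.8
Total out = 1851 mol; y_O₂ = 168.4 / 1851 = 0.09097.

0.091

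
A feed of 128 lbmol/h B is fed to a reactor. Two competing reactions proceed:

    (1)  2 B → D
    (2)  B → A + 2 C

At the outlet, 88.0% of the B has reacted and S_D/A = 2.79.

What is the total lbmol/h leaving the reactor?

114 lbmol/h

Conversion of B: B consumed = 0.88 × 128 = 112.6 lbmol/h = 2ξ₁ + 1ξ₂.
Selectivity: 1ξ₁ / (1ξ₂) = 2.79 → ξ₁ = 2.79 ξ₂.
Substitute: (2·2.79 + 1) ξ₂ = 112.6 → ξ₂ = 17.12 lbmol/h, ξ₁ = 47.76 lbmol/h.
Outlet amounts (n = n₀ + Σ ν·ξ):
  B: 128 − 2(47.76) − 1(17.12) = 15.36
  D: 0 + 1(47.76) = 47.76
  A: 0 + 1(17.12) = 17.12
  C: 0 + 2(17.12) = 34.24
Total out = 15.36 + 47.76 + 17.12 + 34.24 = 114.5 lbmol/h.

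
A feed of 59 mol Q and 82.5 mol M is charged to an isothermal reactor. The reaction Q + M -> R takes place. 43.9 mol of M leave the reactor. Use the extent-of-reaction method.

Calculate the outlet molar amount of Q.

For M: n = n₀ − 1ξ → 43.9 = 82.5 − 1ξ, giving ξ = 38.6 mol.
Outlet amounts (n = n₀ + ν ξ):
  Q: 59 − 1(38.6) = 20.4
  M: 82.5 − 1(38.6) = 43.9
  R: 0 + 1(38.6) = 38.6

20.4 mol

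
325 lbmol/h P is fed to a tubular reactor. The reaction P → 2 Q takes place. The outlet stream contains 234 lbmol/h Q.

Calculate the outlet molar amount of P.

For Q: n = n₀ + 2ξ → 234 = 0 + 2ξ, giving ξ = 117 lbmol/h.
Outlet amounts (n = n₀ + ν ξ):
  P: 325 − 1(117) = 208
  Q: 0 + 2(117) = 234

208 lbmol/h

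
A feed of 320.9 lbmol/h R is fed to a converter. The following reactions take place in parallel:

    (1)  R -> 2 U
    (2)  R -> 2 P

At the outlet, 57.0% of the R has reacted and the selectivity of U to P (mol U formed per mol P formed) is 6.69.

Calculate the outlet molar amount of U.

318 lbmol/h

Conversion of R: R consumed = 0.57 × 320.9 = 182.9 lbmol/h = 1ξ₁ + 1ξ₂.
Selectivity: 2ξ₁ / (2ξ₂) = 6.69 → ξ₁ = 6.69 ξ₂.
Substitute: (1·6.69 + 1) ξ₂ = 182.9 → ξ₂ = 23.79 lbmol/h, ξ₁ = 159.1 lbmol/h.
Outlet amounts (n = n₀ + Σ ν·ξ):
  R: 320.9 − 1(159.1) − 1(23.79) = 138
  U: 0 + 2(159.1) = 318.3
  P: 0 + 2(23.79) = 47.57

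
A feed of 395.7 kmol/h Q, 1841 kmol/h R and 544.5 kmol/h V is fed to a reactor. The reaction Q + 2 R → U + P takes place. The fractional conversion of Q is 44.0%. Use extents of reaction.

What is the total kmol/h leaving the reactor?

2610 kmol/h

Q reacted = 0.44 × 395.7 = 174.1 kmol/h; ν_Q = −1, so ξ = 174.1/1 = 174.1 kmol/h.
Outlet amounts (n = n₀ + ν ξ):
  Q: 395.7 − 1(174.1) = 221.6
  R: 1841 − 2(174.1) = 1493
  U: 0 + 1(174.1) = 174.1
  P: 0 + 1(174.1) = 174.1
  V: 544.5 (inert)
Total out = 221.6 + 1493 + 174.1 + 174.1 + 544.5 = 2607 kmol/h.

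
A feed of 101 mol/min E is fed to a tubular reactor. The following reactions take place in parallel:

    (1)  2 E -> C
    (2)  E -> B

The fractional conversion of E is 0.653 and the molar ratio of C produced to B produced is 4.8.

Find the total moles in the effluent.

71.1 mol/min

Conversion of E: E consumed = 0.653 × 101 = 65.95 mol/min = 2ξ₁ + 1ξ₂.
Selectivity: 1ξ₁ / (1ξ₂) = 4.8 → ξ₁ = 4.8 ξ₂.
Substitute: (2·4.8 + 1) ξ₂ = 65.95 → ξ₂ = 6.222 mol/min, ξ₁ = 29.87 mol/min.
Outlet amounts (n = n₀ + Σ ν·ξ):
  E: 101 − 2(29.87) − 1(6.222) = 35.05
  C: 0 + 1(29.87) = 29.87
  B: 0 + 1(6.222) = 6.222
Total out = 35.05 + 29.87 + 6.222 = 71.13 mol/min.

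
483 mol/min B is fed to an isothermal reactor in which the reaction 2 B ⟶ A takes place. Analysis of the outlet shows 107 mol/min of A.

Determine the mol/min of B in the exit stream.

269 mol/min

For A: n = n₀ + 1ξ → 107 = 0 + 1ξ, giving ξ = 107 mol/min.
Outlet amounts (n = n₀ + ν ξ):
  B: 483 − 2(107) = 269
  A: 0 + 1(107) = 107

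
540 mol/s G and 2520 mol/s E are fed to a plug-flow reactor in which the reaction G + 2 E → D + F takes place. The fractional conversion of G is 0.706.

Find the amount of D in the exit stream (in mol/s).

G reacted = 0.706 × 540 = 381.2 mol/s; ν_G = −1, so ξ = 381.2/1 = 381.2 mol/s.
Outlet amounts (n = n₀ + ν ξ):
  G: 540 − 1(381.2) = 158.8
  E: 2520 − 2(381.2) = 1758
  D: 0 + 1(381.2) = 381.2
  F: 0 + 1(381.2) = 381.2

381 mol/s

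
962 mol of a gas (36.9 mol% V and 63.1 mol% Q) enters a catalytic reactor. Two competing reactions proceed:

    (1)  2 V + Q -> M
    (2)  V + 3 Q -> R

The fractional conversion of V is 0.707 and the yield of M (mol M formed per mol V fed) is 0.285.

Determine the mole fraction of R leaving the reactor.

Yield of M: 1ξ₁ / 355 = 0.285 → ξ₁ = 101.2 mol.
Conversion of V: 2ξ₁ + 1ξ₂ = 0.707 × 355 = 251 → ξ₂ = 48.63 mol.
Outlet amounts (n = n₀ + Σ ν·ξ):
  V: 355 − 2(101.2) − 1(48.63) = 104
  Q: 607 − 1(101.2) − 3(48.63) = 360
  M: 0 + 1(101.2) = 101.2
  R: 0 + 1(48.63) = 48.63
Total out = 613.8 mol; y_R = 48.63 / 613.8 = 0.07924.

0.0792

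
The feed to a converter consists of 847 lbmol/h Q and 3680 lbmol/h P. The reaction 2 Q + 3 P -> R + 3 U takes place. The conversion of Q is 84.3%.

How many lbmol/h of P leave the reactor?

2610 lbmol/h

Q reacted = 0.843 × 847 = 714 lbmol/h; ν_Q = −2, so ξ = 714/2 = 357 lbmol/h.
Outlet amounts (n = n₀ + ν ξ):
  Q: 847 − 2(357) = 133
  P: 3680 − 3(357) = 2609
  R: 0 + 1(357) = 357
  U: 0 + 3(357) = 1071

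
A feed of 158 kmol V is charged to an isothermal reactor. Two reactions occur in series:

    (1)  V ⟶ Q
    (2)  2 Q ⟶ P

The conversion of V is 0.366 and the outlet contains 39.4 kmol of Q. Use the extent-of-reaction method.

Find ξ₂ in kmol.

Conversion of V: V consumed = 1ξ₁ = 0.366 × 158 → ξ₁ = 57.83 kmol.
Q balance: n_Q = 0 + 1ξ₁ − 2ξ₂ = 39.4 → ξ₂ = (1·57.83 − 39.4)/2 = 9.214 kmol.
Outlet amounts (n = n₀ + Σ ν·ξ):
  V: 158 − 1(57.83) = 100.2
  Q: 0 + 1(57.83) − 2(9.214) = 39.4
  P: 0 + 1(9.214) = 9.214

ξ₂ = 9.21 kmol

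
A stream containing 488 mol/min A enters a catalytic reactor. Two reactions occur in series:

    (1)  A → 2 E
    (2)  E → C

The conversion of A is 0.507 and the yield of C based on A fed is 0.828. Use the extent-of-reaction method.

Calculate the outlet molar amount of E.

Conversion of A: A consumed = 1ξ₁ = 0.507 × 488 → ξ₁ = 247.4 mol/min.
Yield of C: 1ξ₂ / 488 = 0.828 → ξ₂ = 404.1 mol/min.
Outlet amounts (n = n₀ + Σ ν·ξ):
  A: 488 − 1(247.4) = 240.6
  E: 0 + 2(247.4) − 1(404.1) = 90.77
  C: 0 + 1(404.1) = 404.1

90.8 mol/min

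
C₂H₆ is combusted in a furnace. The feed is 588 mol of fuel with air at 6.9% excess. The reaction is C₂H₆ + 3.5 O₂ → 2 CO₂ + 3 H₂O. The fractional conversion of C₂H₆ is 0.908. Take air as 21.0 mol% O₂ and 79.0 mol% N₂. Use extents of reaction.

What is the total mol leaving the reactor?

Stoichiometric O₂ = 3.5 × 588 = 2058 mol; O₂ fed = 2058 × 1.069 = 2200 mol.
N₂ fed = 2200 × 79/21 = 8276 mol.
Fuel reacted = 0.908 × 588 → ξ = 533.9 mol.
Outlet (n = n₀ + ν ξ):
  C₂H₆: 588 − 1(533.9) = 54.1
  O₂: 2200 − 3.5(533.9) = 331.3
  N₂: 8276 (inert)
  CO₂: 0 + 2(533.9) = 1068
  H₂O: 0 + 3(533.9) = 1602
Total out = 54.1 + 331.3 + 8276 + 1068 + 1602 = 11330 mol.

11300 mol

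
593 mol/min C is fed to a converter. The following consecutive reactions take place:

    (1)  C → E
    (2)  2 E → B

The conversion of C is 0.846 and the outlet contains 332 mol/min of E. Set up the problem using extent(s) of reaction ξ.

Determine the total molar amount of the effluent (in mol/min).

Conversion of C: C consumed = 1ξ₁ = 0.846 × 593 → ξ₁ = 501.7 mol/min.
E balance: n_E = 0 + 1ξ₁ − 2ξ₂ = 332 → ξ₂ = (1·501.7 − 332)/2 = 84.84 mol/min.
Outlet amounts (n = n₀ + Σ ν·ξ):
  C: 593 − 1(501.7) = 91.32
  E: 0 + 1(501.7) − 2(84.84) = 332
  B: 0 + 1(84.84) = 84.84
Total out = 91.32 + 332 + 84.84 = 508.2 mol/min.

508 mol/min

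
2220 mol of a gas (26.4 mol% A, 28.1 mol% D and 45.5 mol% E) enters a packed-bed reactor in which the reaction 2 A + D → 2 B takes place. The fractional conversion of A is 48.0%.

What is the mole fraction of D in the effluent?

0.232

A reacted = 0.48 × 586.1 = 281.3 mol; ν_A = −2, so ξ = 281.3/2 = 140.7 mol.
Outlet amounts (n = n₀ + ν ξ):
  A: 586.1 − 2(140.7) = 304.8
  D: 623.8 − 1(140.7) = 483.2
  B: 0 + 2(140.7) = 281.3
  E: 1010 (inert)
Total out = 2079 mol; y_D = 483.2 / 2079 = 0.2324.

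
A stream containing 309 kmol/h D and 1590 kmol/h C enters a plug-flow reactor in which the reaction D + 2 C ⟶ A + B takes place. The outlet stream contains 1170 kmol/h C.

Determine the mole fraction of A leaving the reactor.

0.124

For C: n = n₀ − 2ξ → 1170 = 1590 − 2ξ, giving ξ = 210 kmol/h.
Outlet amounts (n = n₀ + ν ξ):
  D: 309 − 1(210) = 99
  C: 1590 − 2(210) = 1170
  A: 0 + 1(210) = 210
  B: 0 + 1(210) = 210
Total out = 1689 kmol/h; y_A = 210 / 1689 = 0.1243.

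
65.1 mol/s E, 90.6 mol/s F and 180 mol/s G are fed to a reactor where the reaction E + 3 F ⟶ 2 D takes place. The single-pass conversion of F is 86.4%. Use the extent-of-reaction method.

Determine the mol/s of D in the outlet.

F reacted = 0.864 × 90.6 = 78.28 mol/s; ν_F = −3, so ξ = 78.28/3 = 26.09 mol/s.
Outlet amounts (n = n₀ + ν ξ):
  E: 65.1 − 1(26.09) = 39.01
  F: 90.6 − 3(26.09) = 12.32
  D: 0 + 2(26.09) = 52.19
  G: 180 (inert)

52.2 mol/s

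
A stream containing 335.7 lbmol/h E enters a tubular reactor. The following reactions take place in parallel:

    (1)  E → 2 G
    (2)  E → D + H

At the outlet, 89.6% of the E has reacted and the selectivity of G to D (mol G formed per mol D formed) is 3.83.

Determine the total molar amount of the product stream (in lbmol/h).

Conversion of E: E consumed = 0.896 × 335.7 = 300.8 lbmol/h = 1ξ₁ + 1ξ₂.
Selectivity: 2ξ₁ / (1ξ₂) = 3.83 → ξ₁ = 1.915 ξ₂.
Substitute: (1·1.915 + 1) ξ₂ = 300.8 → ξ₂ = 103.2 lbmol/h, ξ₁ = 197.6 lbmol/h.
Outlet amounts (n = n₀ + Σ ν·ξ):
  E: 335.7 − 1(197.6) − 1(103.2) = 34.91
  G: 0 + 2(197.6) = 395.2
  D: 0 + 1(103.2) = 103.2
  H: 0 + 1(103.2) = 103.2
Total out = 34.91 + 395.2 + 103.2 + 103.2 = 636.5 lbmol/h.

636 lbmol/h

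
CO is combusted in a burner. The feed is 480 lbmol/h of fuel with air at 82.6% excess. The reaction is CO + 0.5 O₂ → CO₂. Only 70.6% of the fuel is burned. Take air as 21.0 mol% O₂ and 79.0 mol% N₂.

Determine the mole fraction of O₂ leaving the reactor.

0.112

Stoichiometric O₂ = 0.5 × 480 = 240 lbmol/h; O₂ fed = 240 × 1.826 = 438.2 lbmol/h.
N₂ fed = 438.2 × 79/21 = 1649 lbmol/h.
Fuel reacted = 0.706 × 480 → ξ = 338.9 lbmol/h.
Outlet (n = n₀ + ν ξ):
  CO: 480 − 1(338.9) = 141.1
  O₂: 438.2 − 0.5(338.9) = 268.8
  N₂: 1649 (inert)
  CO₂: 0 + 1(338.9) = 338.9
Total out = 2397 lbmol/h; y_O₂ = 268.8 / 2397 = 0.1121.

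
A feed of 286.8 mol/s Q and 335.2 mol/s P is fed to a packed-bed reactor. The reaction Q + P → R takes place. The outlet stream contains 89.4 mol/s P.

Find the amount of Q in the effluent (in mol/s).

41 mol/s

For P: n = n₀ − 1ξ → 89.4 = 335.2 − 1ξ, giving ξ = 245.8 mol/s.
Outlet amounts (n = n₀ + ν ξ):
  Q: 286.8 − 1(245.8) = 41
  P: 335.2 − 1(245.8) = 89.4
  R: 0 + 1(245.8) = 245.8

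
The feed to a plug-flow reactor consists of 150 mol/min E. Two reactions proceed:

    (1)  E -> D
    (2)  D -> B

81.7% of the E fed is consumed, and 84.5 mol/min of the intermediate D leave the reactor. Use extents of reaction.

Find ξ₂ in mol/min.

ξ₂ = 38 mol/min

Conversion of E: E consumed = 1ξ₁ = 0.817 × 150 → ξ₁ = 122.5 mol/min.
D balance: n_D = 0 + 1ξ₁ − 1ξ₂ = 84.5 → ξ₂ = (1·122.5 − 84.5)/1 = 38.05 mol/min.
Outlet amounts (n = n₀ + Σ ν·ξ):
  E: 150 − 1(122.5) = 27.45
  D: 0 + 1(122.5) − 1(38.05) = 84.5
  B: 0 + 1(38.05) = 38.05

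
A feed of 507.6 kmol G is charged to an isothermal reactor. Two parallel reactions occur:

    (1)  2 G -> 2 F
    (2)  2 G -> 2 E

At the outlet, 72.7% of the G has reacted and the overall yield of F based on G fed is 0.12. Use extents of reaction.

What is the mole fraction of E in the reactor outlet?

Yield of F: 2ξ₁ / 507.6 = 0.12 → ξ₁ = 30.46 kmol.
Conversion of G: 2ξ₁ + 2ξ₂ = 0.727 × 507.6 = 369 → ξ₂ = 154.1 kmol.
Outlet amounts (n = n₀ + Σ ν·ξ):
  G: 507.6 − 2(30.46) − 2(154.1) = 138.6
  F: 0 + 2(30.46) = 60.91
  E: 0 + 2(154.1) = 308.1
Total out = 507.6 kmol; y_E = 308.1 / 507.6 = 0.607.

0.607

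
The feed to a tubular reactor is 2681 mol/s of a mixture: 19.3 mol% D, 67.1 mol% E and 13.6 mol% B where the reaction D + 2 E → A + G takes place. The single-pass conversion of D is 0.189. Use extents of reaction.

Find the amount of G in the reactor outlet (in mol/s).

97.8 mol/s

D reacted = 0.189 × 517.4 = 97.79 mol/s; ν_D = −1, so ξ = 97.79/1 = 97.79 mol/s.
Outlet amounts (n = n₀ + ν ξ):
  D: 517.4 − 1(97.79) = 419.6
  E: 1799 − 2(97.79) = 1603
  A: 0 + 1(97.79) = 97.79
  G: 0 + 1(97.79) = 97.79
  B: 364.6 (inert)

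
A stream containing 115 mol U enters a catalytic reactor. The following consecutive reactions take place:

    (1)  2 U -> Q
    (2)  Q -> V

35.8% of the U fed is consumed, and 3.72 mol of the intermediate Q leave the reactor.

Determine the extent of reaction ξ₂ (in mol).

ξ₂ = 16.9 mol

Conversion of U: U consumed = 2ξ₁ = 0.358 × 115 → ξ₁ = 20.59 mol.
Q balance: n_Q = 0 + 1ξ₁ − 1ξ₂ = 3.72 → ξ₂ = (1·20.59 − 3.72)/1 = 16.87 mol.
Outlet amounts (n = n₀ + Σ ν·ξ):
  U: 115 − 2(20.59) = 73.83
  Q: 0 + 1(20.59) − 1(16.87) = 3.72
  V: 0 + 1(16.87) = 16.87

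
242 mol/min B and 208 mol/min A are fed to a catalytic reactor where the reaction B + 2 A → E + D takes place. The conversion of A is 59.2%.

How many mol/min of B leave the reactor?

A reacted = 0.592 × 208 = 123.1 mol/min; ν_A = −2, so ξ = 123.1/2 = 61.57 mol/min.
Outlet amounts (n = n₀ + ν ξ):
  B: 242 − 1(61.57) = 180.4
  A: 208 − 2(61.57) = 84.86
  E: 0 + 1(61.57) = 61.57
  D: 0 + 1(61.57) = 61.57

180 mol/min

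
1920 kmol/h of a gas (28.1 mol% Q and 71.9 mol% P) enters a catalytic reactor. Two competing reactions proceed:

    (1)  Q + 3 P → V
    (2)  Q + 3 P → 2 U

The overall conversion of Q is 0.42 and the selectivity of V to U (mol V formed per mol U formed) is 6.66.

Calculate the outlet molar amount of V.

Conversion of Q: Q consumed = 0.42 × 539.5 = 226.6 kmol/h = 1ξ₁ + 1ξ₂.
Selectivity: 1ξ₁ / (2ξ₂) = 6.66 → ξ₁ = 13.32 ξ₂.
Substitute: (1·13.32 + 1) ξ₂ = 226.6 → ξ₂ = 15.82 kmol/h, ξ₁ = 210.8 kmol/h.
Outlet amounts (n = n₀ + Σ ν·ξ):
  Q: 539.5 − 1(210.8) − 1(15.82) = 312.9
  P: 1380 − 3(210.8) − 3(15.82) = 700.7
  V: 0 + 1(210.8) = 210.8
  U: 0 + 2(15.82) = 31.65

211 kmol/h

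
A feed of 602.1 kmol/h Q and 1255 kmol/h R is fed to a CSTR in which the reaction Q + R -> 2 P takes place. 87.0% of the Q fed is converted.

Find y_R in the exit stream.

Q reacted = 0.87 × 602.1 = 523.8 kmol/h; ν_Q = −1, so ξ = 523.8/1 = 523.8 kmol/h.
Outlet amounts (n = n₀ + ν ξ):
  Q: 602.1 − 1(523.8) = 78.27
  R: 1255 − 1(523.8) = 731.2
  P: 0 + 2(523.8) = 1048
Total out = 1857 kmol/h; y_R = 731.2 / 1857 = 0.3937.

0.394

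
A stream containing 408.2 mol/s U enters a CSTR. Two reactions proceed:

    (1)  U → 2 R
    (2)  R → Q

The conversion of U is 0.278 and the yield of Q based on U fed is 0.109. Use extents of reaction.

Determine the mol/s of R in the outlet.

182 mol/s

Conversion of U: U consumed = 1ξ₁ = 0.278 × 408.2 → ξ₁ = 113.5 mol/s.
Yield of Q: 1ξ₂ / 408.2 = 0.109 → ξ₂ = 44.49 mol/s.
Outlet amounts (n = n₀ + Σ ν·ξ):
  U: 408.2 − 1(113.5) = 294.7
  R: 0 + 2(113.5) − 1(44.49) = 182.5
  Q: 0 + 1(44.49) = 44.49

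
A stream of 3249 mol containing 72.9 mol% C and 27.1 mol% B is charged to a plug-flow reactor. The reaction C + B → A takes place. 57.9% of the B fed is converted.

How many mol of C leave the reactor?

1860 mol

B reacted = 0.579 × 880.5 = 509.8 mol; ν_B = −1, so ξ = 509.8/1 = 509.8 mol.
Outlet amounts (n = n₀ + ν ξ):
  C: 2369 − 1(509.8) = 1859
  B: 880.5 − 1(509.8) = 370.7
  A: 0 + 1(509.8) = 509.8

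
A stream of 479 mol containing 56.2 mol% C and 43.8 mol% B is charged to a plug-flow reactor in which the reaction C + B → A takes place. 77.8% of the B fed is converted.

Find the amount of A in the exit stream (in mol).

163 mol

B reacted = 0.778 × 209.8 = 163.2 mol; ν_B = −1, so ξ = 163.2/1 = 163.2 mol.
Outlet amounts (n = n₀ + ν ξ):
  C: 269.2 − 1(163.2) = 106
  B: 209.8 − 1(163.2) = 46.58
  A: 0 + 1(163.2) = 163.2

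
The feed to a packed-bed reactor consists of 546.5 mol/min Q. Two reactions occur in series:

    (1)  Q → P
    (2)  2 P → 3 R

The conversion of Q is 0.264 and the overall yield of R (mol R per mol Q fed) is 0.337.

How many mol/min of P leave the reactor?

21.5 mol/min

Conversion of Q: Q consumed = 1ξ₁ = 0.264 × 546.5 → ξ₁ = 144.3 mol/min.
Yield of R: 3ξ₂ / 546.5 = 0.337 → ξ₂ = 61.39 mol/min.
Outlet amounts (n = n₀ + Σ ν·ξ):
  Q: 546.5 − 1(144.3) = 402.2
  P: 0 + 1(144.3) − 2(61.39) = 21.5
  R: 0 + 3(61.39) = 184.2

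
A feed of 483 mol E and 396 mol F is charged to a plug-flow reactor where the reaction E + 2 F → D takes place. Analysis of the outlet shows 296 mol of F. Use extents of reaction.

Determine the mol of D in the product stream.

50 mol

For F: n = n₀ − 2ξ → 296 = 396 − 2ξ, giving ξ = 50 mol.
Outlet amounts (n = n₀ + ν ξ):
  E: 483 − 1(50) = 433
  F: 396 − 2(50) = 296
  D: 0 + 1(50) = 50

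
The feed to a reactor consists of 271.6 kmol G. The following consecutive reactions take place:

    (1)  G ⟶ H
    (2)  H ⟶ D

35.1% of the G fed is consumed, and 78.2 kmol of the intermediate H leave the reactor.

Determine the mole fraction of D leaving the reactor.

Conversion of G: G consumed = 1ξ₁ = 0.351 × 271.6 → ξ₁ = 95.33 kmol.
H balance: n_H = 0 + 1ξ₁ − 1ξ₂ = 78.2 → ξ₂ = (1·95.33 − 78.2)/1 = 17.13 kmol.
Outlet amounts (n = n₀ + Σ ν·ξ):
  G: 271.6 − 1(95.33) = 176.3
  H: 0 + 1(95.33) − 1(17.13) = 78.2
  D: 0 + 1(17.13) = 17.13
Total out = 271.6 kmol; y_D = 17.13 / 271.6 = 0.06308.

0.0631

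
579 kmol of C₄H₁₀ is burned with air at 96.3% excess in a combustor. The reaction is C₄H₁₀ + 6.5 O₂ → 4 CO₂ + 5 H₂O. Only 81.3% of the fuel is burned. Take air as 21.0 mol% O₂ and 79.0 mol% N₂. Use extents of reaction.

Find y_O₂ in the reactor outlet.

0.119

Stoichiometric O₂ = 6.5 × 579 = 3764 kmol; O₂ fed = 3764 × 1.963 = 7388 kmol.
N₂ fed = 7388 × 79/21 = 27790 kmol.
Fuel reacted = 0.813 × 579 → ξ = 470.7 kmol.
Outlet (n = n₀ + ν ξ):
  C₄H₁₀: 579 − 1(470.7) = 108.3
  O₂: 7388 − 6.5(470.7) = 4328
  N₂: 27790 (inert)
  CO₂: 0 + 4(470.7) = 1883
  H₂O: 0 + 5(470.7) = 2354
Total out = 36460 kmol; y_O₂ = 4328 / 36460 = 0.1187.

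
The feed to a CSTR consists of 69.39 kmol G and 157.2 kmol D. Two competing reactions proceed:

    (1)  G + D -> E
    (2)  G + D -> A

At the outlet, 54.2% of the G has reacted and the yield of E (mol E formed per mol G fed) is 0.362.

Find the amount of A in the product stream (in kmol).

12.5 kmol

Yield of E: 1ξ₁ / 69.39 = 0.362 → ξ₁ = 25.12 kmol.
Conversion of G: 1ξ₁ + 1ξ₂ = 0.542 × 69.39 = 37.61 → ξ₂ = 12.49 kmol.
Outlet amounts (n = n₀ + Σ ν·ξ):
  G: 69.39 − 1(25.12) − 1(12.49) = 31.78
  D: 157.2 − 1(25.12) − 1(12.49) = 119.6
  E: 0 + 1(25.12) = 25.12
  A: 0 + 1(12.49) = 12.49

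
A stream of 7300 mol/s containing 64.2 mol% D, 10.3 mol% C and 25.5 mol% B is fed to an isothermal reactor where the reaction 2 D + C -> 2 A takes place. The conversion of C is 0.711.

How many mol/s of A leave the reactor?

1070 mol/s

C reacted = 0.711 × 751.9 = 534.6 mol/s; ν_C = −1, so ξ = 534.6/1 = 534.6 mol/s.
Outlet amounts (n = n₀ + ν ξ):
  D: 4687 − 2(534.6) = 3617
  C: 751.9 − 1(534.6) = 217.3
  A: 0 + 2(534.6) = 1069
  B: 1862 (inert)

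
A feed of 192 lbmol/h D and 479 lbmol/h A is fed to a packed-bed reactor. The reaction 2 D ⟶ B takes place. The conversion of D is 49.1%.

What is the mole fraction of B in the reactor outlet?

0.0756

D reacted = 0.491 × 192 = 94.27 lbmol/h; ν_D = −2, so ξ = 94.27/2 = 47.14 lbmol/h.
Outlet amounts (n = n₀ + ν ξ):
  D: 192 − 2(47.14) = 97.73
  B: 0 + 1(47.14) = 47.14
  A: 479 (inert)
Total out = 623.9 lbmol/h; y_B = 47.14 / 623.9 = 0.07555.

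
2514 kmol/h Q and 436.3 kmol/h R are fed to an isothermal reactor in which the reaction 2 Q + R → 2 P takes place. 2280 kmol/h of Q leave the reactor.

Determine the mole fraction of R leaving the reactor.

For Q: n = n₀ − 2ξ → 2280 = 2514 − 2ξ, giving ξ = 117 kmol/h.
Outlet amounts (n = n₀ + ν ξ):
  Q: 2514 − 2(117) = 2280
  R: 436.3 − 1(117) = 319.3
  P: 0 + 2(117) = 234
Total out = 2833 kmol/h; y_R = 319.3 / 2833 = 0.1127.

0.113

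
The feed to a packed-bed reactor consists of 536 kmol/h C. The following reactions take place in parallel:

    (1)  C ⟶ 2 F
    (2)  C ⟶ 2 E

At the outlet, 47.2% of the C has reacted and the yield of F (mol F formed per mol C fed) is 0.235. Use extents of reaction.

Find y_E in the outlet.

Yield of F: 2ξ₁ / 536 = 0.235 → ξ₁ = 62.98 kmol/h.
Conversion of C: 1ξ₁ + 1ξ₂ = 0.472 × 536 = 253 → ξ₂ = 190 kmol/h.
Outlet amounts (n = n₀ + Σ ν·ξ):
  C: 536 − 1(62.98) − 1(190) = 283
  F: 0 + 2(62.98) = 126
  E: 0 + 2(190) = 380
Total out = 789 kmol/h; y_E = 380 / 789 = 0.4817.

0.482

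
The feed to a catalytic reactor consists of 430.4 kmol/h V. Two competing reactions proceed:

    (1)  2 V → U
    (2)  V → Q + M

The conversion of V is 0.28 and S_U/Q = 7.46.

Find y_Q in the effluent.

0.0198

Conversion of V: V consumed = 0.28 × 430.4 = 120.5 kmol/h = 2ξ₁ + 1ξ₂.
Selectivity: 1ξ₁ / (1ξ₂) = 7.46 → ξ₁ = 7.46 ξ₂.
Substitute: (2·7.46 + 1) ξ₂ = 120.5 → ξ₂ = 7.57 kmol/h, ξ₁ = 56.47 kmol/h.
Outlet amounts (n = n₀ + Σ ν·ξ):
  V: 430.4 − 2(56.47) − 1(7.57) = 309.9
  U: 0 + 1(56.47) = 56.47
  Q: 0 + 1(7.57) = 7.57
  M: 0 + 1(7.57) = 7.57
Total out = 381.5 kmol/h; y_Q = 7.57 / 381.5 = 0.01984.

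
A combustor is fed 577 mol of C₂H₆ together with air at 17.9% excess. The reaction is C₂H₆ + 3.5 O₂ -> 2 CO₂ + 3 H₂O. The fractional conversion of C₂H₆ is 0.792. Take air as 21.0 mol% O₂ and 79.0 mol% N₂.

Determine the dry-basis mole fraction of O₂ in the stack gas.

0.0725

Stoichiometric O₂ = 3.5 × 577 = 2020 mol; O₂ fed = 2020 × 1.179 = 2381 mol.
N₂ fed = 2381 × 79/21 = 8957 mol.
Fuel reacted = 0.792 × 577 → ξ = 457 mol.
Outlet (n = n₀ + ν ξ):
  C₂H₆: 577 − 1(457) = 120
  O₂: 2381 − 3.5(457) = 781.5
  N₂: 8957 (inert)
  CO₂: 0 + 2(457) = 914
  H₂O: 0 + 3(457) = 1371
Dry total = 10770 mol; y_O₂ (dry) = 781.5 / 10770 = 0.07255.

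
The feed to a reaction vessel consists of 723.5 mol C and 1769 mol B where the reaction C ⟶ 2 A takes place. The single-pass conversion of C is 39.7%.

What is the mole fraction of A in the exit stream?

C reacted = 0.397 × 723.5 = 287.2 mol; ν_C = −1, so ξ = 287.2/1 = 287.2 mol.
Outlet amounts (n = n₀ + ν ξ):
  C: 723.5 − 1(287.2) = 436.3
  A: 0 + 2(287.2) = 574.5
  B: 1769 (inert)
Total out = 2780 mol; y_A = 574.5 / 2780 = 0.2067.

0.207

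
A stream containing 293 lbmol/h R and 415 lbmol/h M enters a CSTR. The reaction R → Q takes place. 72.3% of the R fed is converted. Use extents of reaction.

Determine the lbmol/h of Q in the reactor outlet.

212 lbmol/h

R reacted = 0.723 × 293 = 211.8 lbmol/h; ν_R = −1, so ξ = 211.8/1 = 211.8 lbmol/h.
Outlet amounts (n = n₀ + ν ξ):
  R: 293 − 1(211.8) = 81.16
  Q: 0 + 1(211.8) = 211.8
  M: 415 (inert)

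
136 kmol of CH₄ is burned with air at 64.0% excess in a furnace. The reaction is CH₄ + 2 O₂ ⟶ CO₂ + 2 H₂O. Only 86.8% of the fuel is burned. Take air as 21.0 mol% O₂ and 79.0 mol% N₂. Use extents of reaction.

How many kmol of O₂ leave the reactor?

Stoichiometric O₂ = 2 × 136 = 272 kmol; O₂ fed = 272 × 1.640 = 446.1 kmol.
N₂ fed = 446.1 × 79/21 = 1678 kmol.
Fuel reacted = 0.868 × 136 → ξ = 118 kmol.
Outlet (n = n₀ + ν ξ):
  CH₄: 136 − 1(118) = 17.95
  O₂: 446.1 − 2(118) = 210
  N₂: 1678 (inert)
  CO₂: 0 + 1(118) = 118
  H₂O: 0 + 2(118) = 236.1

210 kmol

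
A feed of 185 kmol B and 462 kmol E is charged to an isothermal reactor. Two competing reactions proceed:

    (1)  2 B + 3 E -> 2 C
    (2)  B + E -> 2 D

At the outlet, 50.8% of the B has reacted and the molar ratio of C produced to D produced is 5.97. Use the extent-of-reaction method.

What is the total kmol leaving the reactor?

517 kmol

Conversion of B: B consumed = 0.508 × 185 = 93.98 kmol = 2ξ₁ + 1ξ₂.
Selectivity: 2ξ₁ / (2ξ₂) = 5.97 → ξ₁ = 5.97 ξ₂.
Substitute: (2·5.97 + 1) ξ₂ = 93.98 → ξ₂ = 7.263 kmol, ξ₁ = 43.36 kmol.
Outlet amounts (n = n₀ + Σ ν·ξ):
  B: 185 − 2(43.36) − 1(7.263) = 91.02
  E: 462 − 3(43.36) − 1(7.263) = 324.7
  C: 0 + 2(43.36) = 86.72
  D: 0 + 2(7.263) = 14.53
Total out = 91.02 + 324.7 + 86.72 + 14.53 = 516.9 kmol.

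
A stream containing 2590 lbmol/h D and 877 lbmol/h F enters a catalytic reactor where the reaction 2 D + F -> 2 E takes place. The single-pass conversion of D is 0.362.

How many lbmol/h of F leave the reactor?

408 lbmol/h

D reacted = 0.362 × 2590 = 937.6 lbmol/h; ν_D = −2, so ξ = 937.6/2 = 468.8 lbmol/h.
Outlet amounts (n = n₀ + ν ξ):
  D: 2590 − 2(468.8) = 1652
  F: 877 − 1(468.8) = 408.2
  E: 0 + 2(468.8) = 937.6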